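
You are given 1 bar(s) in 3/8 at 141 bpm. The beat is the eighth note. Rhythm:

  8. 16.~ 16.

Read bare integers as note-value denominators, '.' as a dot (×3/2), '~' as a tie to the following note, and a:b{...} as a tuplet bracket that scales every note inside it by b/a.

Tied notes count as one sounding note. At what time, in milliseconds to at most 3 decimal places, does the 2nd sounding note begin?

note 2 onset = 3/2b = 638.298ms

1. 0.0ms @ 0 + 638.298ms (3/2)
2. 638.298ms @ 3/2 + 638.298ms (3/2)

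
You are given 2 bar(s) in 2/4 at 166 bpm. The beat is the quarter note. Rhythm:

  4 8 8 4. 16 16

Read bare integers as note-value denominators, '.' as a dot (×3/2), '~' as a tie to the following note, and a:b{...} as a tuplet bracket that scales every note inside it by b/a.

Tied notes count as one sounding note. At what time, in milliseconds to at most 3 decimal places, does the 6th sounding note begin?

1. 0.0ms @ 0 + 361.446ms (1)
2. 361.446ms @ 1 + 180.723ms (1/2)
3. 542.169ms @ 3/2 + 180.723ms (1/2)
4. 722.892ms @ 2 + 542.169ms (3/2)
5. 1265.06ms @ 7/2 + 90.361ms (1/4)
6. 1355.422ms @ 15/4 + 90.361ms (1/4)

note 6 onset = 15/4b = 1355.422ms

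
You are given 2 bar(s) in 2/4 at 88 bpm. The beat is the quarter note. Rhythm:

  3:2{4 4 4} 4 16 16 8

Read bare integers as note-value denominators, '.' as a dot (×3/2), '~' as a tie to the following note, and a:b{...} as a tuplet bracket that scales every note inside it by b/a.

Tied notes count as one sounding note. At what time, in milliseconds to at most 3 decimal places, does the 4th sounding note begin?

1. 0.0ms @ 0 + 454.545ms (2/3)
2. 454.545ms @ 2/3 + 454.545ms (2/3)
3. 909.091ms @ 4/3 + 454.545ms (2/3)
4. 1363.636ms @ 2 + 681.818ms (1)
5. 2045.455ms @ 3 + 170.455ms (1/4)
6. 2215.909ms @ 13/4 + 170.455ms (1/4)
7. 2386.364ms @ 7/2 + 340.909ms (1/2)

note 4 onset = 2b = 1363.636ms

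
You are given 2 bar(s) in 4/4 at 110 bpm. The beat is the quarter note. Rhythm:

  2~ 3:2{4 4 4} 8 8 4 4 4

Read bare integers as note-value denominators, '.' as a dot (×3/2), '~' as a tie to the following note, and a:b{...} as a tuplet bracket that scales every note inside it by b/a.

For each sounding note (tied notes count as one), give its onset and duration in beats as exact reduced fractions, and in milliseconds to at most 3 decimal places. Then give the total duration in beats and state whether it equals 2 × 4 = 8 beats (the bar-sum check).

1) 0.0ms=0b +1454.545ms=8/3b
2) 1454.545ms=8/3b +363.636ms=2/3b
3) 1818.182ms=10/3b +363.636ms=2/3b
4) 2181.818ms=4b +272.727ms=1/2b
5) 2454.545ms=9/2b +272.727ms=1/2b
6) 2727.273ms=5b +545.455ms=1b
7) 3272.727ms=6b +545.455ms=1b
8) 3818.182ms=7b +545.455ms=1b
Σ=8b of 8 (110bpm 4/4) — PASS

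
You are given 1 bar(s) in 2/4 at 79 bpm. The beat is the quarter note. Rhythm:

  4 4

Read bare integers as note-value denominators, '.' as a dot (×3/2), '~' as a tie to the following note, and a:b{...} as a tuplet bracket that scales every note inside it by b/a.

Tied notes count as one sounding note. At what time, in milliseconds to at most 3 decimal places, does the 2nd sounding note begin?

1. 0.0ms @ 0 + 759.494ms (1)
2. 759.494ms @ 1 + 759.494ms (1)

note 2 onset = 1b = 759.494ms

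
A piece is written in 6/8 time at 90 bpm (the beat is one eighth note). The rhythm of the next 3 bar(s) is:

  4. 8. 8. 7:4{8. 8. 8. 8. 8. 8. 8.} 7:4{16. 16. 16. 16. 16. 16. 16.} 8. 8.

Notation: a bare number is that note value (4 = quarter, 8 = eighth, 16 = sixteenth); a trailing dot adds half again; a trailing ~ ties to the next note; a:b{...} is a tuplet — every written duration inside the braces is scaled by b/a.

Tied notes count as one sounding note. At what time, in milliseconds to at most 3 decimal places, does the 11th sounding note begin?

1. 0.0ms @ 0 + 2000.0ms (3)
2. 2000.0ms @ 3 + 1000.0ms (3/2)
3. 3000.0ms @ 9/2 + 1000.0ms (3/2)
4. 4000.0ms @ 6 + 571.429ms (6/7)
5. 4571.429ms @ 48/7 + 571.429ms (6/7)
6. 5142.857ms @ 54/7 + 571.429ms (6/7)
7. 5714.286ms @ 60/7 + 571.429ms (6/7)
8. 6285.714ms @ 66/7 + 571.429ms (6/7)
9. 6857.143ms @ 72/7 + 571.429ms (6/7)
10. 7428.571ms @ 78/7 + 571.429ms (6/7)
11. 8000.0ms @ 12 + 285.714ms (3/7)
12. 8285.714ms @ 87/7 + 285.714ms (3/7)
13. 8571.429ms @ 90/7 + 285.714ms (3/7)
14. 8857.143ms @ 93/7 + 285.714ms (3/7)
15. 9142.857ms @ 96/7 + 285.714ms (3/7)
16. 9428.571ms @ 99/7 + 285.714ms (3/7)
17. 9714.286ms @ 102/7 + 285.714ms (3/7)
18. 10000.0ms @ 15 + 1000.0ms (3/2)
19. 11000.0ms @ 33/2 + 1000.0ms (3/2)

note 11 onset = 12b = 8000.0ms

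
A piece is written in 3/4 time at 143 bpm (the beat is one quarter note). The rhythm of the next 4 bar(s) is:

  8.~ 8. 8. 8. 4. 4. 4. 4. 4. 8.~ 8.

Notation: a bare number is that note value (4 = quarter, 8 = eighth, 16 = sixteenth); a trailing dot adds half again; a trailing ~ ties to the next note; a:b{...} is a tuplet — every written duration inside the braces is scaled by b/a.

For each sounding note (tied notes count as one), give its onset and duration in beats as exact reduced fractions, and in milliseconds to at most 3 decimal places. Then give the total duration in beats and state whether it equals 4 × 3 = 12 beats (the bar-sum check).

1) 0.0ms=0b +629.371ms=3/2b
2) 629.371ms=3/2b +314.685ms=3/4b
3) 944.056ms=9/4b +314.685ms=3/4b
4) 1258.741ms=3b +629.371ms=3/2b
5) 1888.112ms=9/2b +629.371ms=3/2b
6) 2517.483ms=6b +629.371ms=3/2b
7) 3146.853ms=15/2b +629.371ms=3/2b
8) 3776.224ms=9b +629.371ms=3/2b
9) 4405.594ms=21/2b +629.371ms=3/2b
Σ=12b of 12 (143bpm 3/4) — PASS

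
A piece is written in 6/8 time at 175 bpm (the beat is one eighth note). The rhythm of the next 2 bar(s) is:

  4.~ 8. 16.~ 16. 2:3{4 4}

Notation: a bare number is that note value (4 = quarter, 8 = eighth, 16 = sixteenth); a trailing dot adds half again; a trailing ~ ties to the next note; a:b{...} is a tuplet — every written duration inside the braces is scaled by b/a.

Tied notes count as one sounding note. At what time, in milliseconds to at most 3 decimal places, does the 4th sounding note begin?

note 4 onset = 9b = 3085.714ms

1. 0.0ms @ 0 + 1542.857ms (9/2)
2. 1542.857ms @ 9/2 + 514.286ms (3/2)
3. 2057.143ms @ 6 + 1028.571ms (3)
4. 3085.714ms @ 9 + 1028.571ms (3)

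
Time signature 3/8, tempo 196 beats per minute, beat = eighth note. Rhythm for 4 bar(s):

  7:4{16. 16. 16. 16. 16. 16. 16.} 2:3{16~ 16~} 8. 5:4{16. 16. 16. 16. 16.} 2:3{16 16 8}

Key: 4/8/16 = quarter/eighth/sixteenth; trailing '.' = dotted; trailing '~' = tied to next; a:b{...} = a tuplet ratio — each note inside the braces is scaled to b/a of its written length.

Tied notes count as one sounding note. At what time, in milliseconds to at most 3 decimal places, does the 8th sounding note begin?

note 8 onset = 3b = 918.367ms

1. 0.0ms @ 0 + 131.195ms (3/7)
2. 131.195ms @ 3/7 + 131.195ms (3/7)
3. 262.391ms @ 6/7 + 131.195ms (3/7)
4. 393.586ms @ 9/7 + 131.195ms (3/7)
5. 524.781ms @ 12/7 + 131.195ms (3/7)
6. 655.977ms @ 15/7 + 131.195ms (3/7)
7. 787.172ms @ 18/7 + 131.195ms (3/7)
8. 918.367ms @ 3 + 918.367ms (3)
9. 1836.735ms @ 6 + 183.673ms (3/5)
10. 2020.408ms @ 33/5 + 183.673ms (3/5)
11. 2204.082ms @ 36/5 + 183.673ms (3/5)
12. 2387.755ms @ 39/5 + 183.673ms (3/5)
13. 2571.429ms @ 42/5 + 183.673ms (3/5)
14. 2755.102ms @ 9 + 229.592ms (3/4)
15. 2984.694ms @ 39/4 + 229.592ms (3/4)
16. 3214.286ms @ 21/2 + 459.184ms (3/2)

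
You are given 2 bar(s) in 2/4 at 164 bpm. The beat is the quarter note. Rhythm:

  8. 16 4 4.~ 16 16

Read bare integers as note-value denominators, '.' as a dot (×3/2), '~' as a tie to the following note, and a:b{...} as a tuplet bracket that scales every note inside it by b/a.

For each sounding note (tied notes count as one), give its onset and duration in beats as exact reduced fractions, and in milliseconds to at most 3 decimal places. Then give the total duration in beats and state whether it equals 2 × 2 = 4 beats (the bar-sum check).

1) 0.0ms=0b +274.39ms=3/4b
2) 274.39ms=3/4b +91.463ms=1/4b
3) 365.854ms=1b +365.854ms=1b
4) 731.707ms=2b +640.244ms=7/4b
5) 1371.951ms=15/4b +91.463ms=1/4b
Σ=4b of 4 (164bpm 2/4) — PASS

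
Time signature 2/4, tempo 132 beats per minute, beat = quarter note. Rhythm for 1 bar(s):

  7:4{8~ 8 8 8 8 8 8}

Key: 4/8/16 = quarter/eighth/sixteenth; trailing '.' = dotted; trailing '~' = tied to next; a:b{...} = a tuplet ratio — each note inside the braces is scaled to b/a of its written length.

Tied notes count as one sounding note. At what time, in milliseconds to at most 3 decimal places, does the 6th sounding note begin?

1. 0.0ms @ 0 + 259.74ms (4/7)
2. 259.74ms @ 4/7 + 129.87ms (2/7)
3. 389.61ms @ 6/7 + 129.87ms (2/7)
4. 519.481ms @ 8/7 + 129.87ms (2/7)
5. 649.351ms @ 10/7 + 129.87ms (2/7)
6. 779.221ms @ 12/7 + 129.87ms (2/7)

note 6 onset = 12/7b = 779.221ms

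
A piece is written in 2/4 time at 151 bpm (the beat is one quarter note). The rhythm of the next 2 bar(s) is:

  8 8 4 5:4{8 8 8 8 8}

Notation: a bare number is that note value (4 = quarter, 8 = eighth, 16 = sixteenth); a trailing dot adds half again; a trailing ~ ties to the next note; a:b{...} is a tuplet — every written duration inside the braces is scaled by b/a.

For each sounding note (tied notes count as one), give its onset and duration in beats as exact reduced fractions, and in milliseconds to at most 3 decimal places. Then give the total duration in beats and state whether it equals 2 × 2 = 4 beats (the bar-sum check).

1) 0.0ms=0b +198.675ms=1/2b
2) 198.675ms=1/2b +198.675ms=1/2b
3) 397.351ms=1b +397.351ms=1b
4) 794.702ms=2b +158.94ms=2/5b
5) 953.642ms=12/5b +158.94ms=2/5b
6) 1112.583ms=14/5b +158.94ms=2/5b
7) 1271.523ms=16/5b +158.94ms=2/5b
8) 1430.464ms=18/5b +158.94ms=2/5b
Σ=4b of 4 (151bpm 2/4) — PASS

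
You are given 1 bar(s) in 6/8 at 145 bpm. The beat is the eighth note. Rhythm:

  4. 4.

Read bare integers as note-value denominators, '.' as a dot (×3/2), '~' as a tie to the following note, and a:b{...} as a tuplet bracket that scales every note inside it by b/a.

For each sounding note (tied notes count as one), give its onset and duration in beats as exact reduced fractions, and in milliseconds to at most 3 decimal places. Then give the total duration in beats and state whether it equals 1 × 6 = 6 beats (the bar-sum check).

1) 0.0ms=0b +1241.379ms=3b
2) 1241.379ms=3b +1241.379ms=3b
Σ=6b of 6 (145bpm 6/8) — PASS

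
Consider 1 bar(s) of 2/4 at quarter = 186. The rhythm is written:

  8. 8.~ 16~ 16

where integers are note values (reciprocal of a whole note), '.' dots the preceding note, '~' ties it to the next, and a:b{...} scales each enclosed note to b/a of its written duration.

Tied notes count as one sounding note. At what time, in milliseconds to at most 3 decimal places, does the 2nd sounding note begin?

1. 0.0ms @ 0 + 241.935ms (3/4)
2. 241.935ms @ 3/4 + 403.226ms (5/4)

note 2 onset = 3/4b = 241.935ms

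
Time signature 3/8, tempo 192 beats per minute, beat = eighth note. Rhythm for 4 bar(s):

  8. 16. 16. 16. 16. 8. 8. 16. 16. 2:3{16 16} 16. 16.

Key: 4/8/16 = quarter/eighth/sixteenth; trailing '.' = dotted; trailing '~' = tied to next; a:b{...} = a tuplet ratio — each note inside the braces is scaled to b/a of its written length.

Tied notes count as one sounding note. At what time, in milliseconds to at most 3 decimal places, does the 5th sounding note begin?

1. 0.0ms @ 0 + 468.75ms (3/2)
2. 468.75ms @ 3/2 + 234.375ms (3/4)
3. 703.125ms @ 9/4 + 234.375ms (3/4)
4. 937.5ms @ 3 + 234.375ms (3/4)
5. 1171.875ms @ 15/4 + 234.375ms (3/4)
6. 1406.25ms @ 9/2 + 468.75ms (3/2)
7. 1875.0ms @ 6 + 468.75ms (3/2)
8. 2343.75ms @ 15/2 + 234.375ms (3/4)
9. 2578.125ms @ 33/4 + 234.375ms (3/4)
10. 2812.5ms @ 9 + 234.375ms (3/4)
11. 3046.875ms @ 39/4 + 234.375ms (3/4)
12. 3281.25ms @ 21/2 + 234.375ms (3/4)
13. 3515.625ms @ 45/4 + 234.375ms (3/4)

note 5 onset = 15/4b = 1171.875ms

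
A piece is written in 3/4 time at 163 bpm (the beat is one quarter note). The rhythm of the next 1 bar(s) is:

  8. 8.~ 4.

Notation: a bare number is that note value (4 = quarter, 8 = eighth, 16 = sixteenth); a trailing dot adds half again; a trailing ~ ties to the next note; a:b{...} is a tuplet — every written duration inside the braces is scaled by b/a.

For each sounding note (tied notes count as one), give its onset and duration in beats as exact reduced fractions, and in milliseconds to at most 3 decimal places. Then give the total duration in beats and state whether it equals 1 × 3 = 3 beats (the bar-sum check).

1) 0.0ms=0b +276.074ms=3/4b
2) 276.074ms=3/4b +828.221ms=9/4b
Σ=3b of 3 (163bpm 3/4) — PASS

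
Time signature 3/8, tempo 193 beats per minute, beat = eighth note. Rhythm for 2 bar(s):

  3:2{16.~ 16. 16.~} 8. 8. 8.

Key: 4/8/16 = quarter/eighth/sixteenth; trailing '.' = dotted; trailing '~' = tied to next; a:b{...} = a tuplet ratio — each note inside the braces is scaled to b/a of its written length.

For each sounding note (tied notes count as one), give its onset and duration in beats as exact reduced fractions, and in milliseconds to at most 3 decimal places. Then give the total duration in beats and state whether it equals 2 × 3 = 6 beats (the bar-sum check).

1) 0.0ms=0b +310.881ms=1b
2) 310.881ms=1b +621.762ms=2b
3) 932.642ms=3b +466.321ms=3/2b
4) 1398.964ms=9/2b +466.321ms=3/2b
Σ=6b of 6 (193bpm 3/8) — PASS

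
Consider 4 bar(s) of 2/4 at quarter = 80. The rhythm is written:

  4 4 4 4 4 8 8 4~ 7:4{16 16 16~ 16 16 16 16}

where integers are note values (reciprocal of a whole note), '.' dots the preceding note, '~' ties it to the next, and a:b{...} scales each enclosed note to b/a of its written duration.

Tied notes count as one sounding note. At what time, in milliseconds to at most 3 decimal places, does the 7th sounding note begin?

note 7 onset = 11/2b = 4125.0ms

1. 0.0ms @ 0 + 750.0ms (1)
2. 750.0ms @ 1 + 750.0ms (1)
3. 1500.0ms @ 2 + 750.0ms (1)
4. 2250.0ms @ 3 + 750.0ms (1)
5. 3000.0ms @ 4 + 750.0ms (1)
6. 3750.0ms @ 5 + 375.0ms (1/2)
7. 4125.0ms @ 11/2 + 375.0ms (1/2)
8. 4500.0ms @ 6 + 857.143ms (8/7)
9. 5357.143ms @ 50/7 + 107.143ms (1/7)
10. 5464.286ms @ 51/7 + 214.286ms (2/7)
11. 5678.571ms @ 53/7 + 107.143ms (1/7)
12. 5785.714ms @ 54/7 + 107.143ms (1/7)
13. 5892.857ms @ 55/7 + 107.143ms (1/7)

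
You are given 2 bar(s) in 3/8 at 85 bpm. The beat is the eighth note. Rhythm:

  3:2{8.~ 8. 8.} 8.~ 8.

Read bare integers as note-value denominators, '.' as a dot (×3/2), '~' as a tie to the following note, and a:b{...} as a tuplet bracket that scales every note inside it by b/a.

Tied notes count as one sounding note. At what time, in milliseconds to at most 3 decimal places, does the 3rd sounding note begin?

1. 0.0ms @ 0 + 1411.765ms (2)
2. 1411.765ms @ 2 + 705.882ms (1)
3. 2117.647ms @ 3 + 2117.647ms (3)

note 3 onset = 3b = 2117.647ms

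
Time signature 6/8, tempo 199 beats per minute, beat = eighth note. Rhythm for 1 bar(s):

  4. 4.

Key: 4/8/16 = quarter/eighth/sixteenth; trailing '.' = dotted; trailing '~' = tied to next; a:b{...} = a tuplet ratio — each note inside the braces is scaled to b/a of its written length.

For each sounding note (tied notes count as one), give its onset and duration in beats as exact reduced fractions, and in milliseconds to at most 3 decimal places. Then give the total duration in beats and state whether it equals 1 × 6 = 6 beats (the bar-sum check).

1) 0.0ms=0b +904.523ms=3b
2) 904.523ms=3b +904.523ms=3b
Σ=6b of 6 (199bpm 6/8) — PASS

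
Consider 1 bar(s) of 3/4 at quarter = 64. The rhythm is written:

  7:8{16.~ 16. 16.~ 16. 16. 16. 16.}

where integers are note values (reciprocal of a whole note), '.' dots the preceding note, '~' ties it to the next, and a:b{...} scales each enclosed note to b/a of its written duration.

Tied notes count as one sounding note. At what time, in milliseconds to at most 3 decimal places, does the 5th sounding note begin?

note 5 onset = 18/7b = 2410.714ms

1. 0.0ms @ 0 + 803.571ms (6/7)
2. 803.571ms @ 6/7 + 803.571ms (6/7)
3. 1607.143ms @ 12/7 + 401.786ms (3/7)
4. 2008.929ms @ 15/7 + 401.786ms (3/7)
5. 2410.714ms @ 18/7 + 401.786ms (3/7)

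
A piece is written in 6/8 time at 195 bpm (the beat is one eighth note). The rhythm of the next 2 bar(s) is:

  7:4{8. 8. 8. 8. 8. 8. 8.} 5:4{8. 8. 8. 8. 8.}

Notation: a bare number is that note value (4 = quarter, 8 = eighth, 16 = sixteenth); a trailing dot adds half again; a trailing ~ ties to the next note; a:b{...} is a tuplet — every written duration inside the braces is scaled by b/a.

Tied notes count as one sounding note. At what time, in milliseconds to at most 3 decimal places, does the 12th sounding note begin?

1. 0.0ms @ 0 + 263.736ms (6/7)
2. 263.736ms @ 6/7 + 263.736ms (6/7)
3. 527.473ms @ 12/7 + 263.736ms (6/7)
4. 791.209ms @ 18/7 + 263.736ms (6/7)
5. 1054.945ms @ 24/7 + 263.736ms (6/7)
6. 1318.681ms @ 30/7 + 263.736ms (6/7)
7. 1582.418ms @ 36/7 + 263.736ms (6/7)
8. 1846.154ms @ 6 + 369.231ms (6/5)
9. 2215.385ms @ 36/5 + 369.231ms (6/5)
10. 2584.615ms @ 42/5 + 369.231ms (6/5)
11. 2953.846ms @ 48/5 + 369.231ms (6/5)
12. 3323.077ms @ 54/5 + 369.231ms (6/5)

note 12 onset = 54/5b = 3323.077ms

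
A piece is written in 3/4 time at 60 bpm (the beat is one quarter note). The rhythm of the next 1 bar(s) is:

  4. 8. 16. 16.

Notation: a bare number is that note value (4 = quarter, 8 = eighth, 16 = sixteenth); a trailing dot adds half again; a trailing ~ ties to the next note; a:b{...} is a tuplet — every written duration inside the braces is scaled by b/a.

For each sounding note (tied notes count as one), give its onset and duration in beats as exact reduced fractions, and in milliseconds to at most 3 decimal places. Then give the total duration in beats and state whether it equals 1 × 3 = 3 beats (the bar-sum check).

1) 0.0ms=0b +1500.0ms=3/2b
2) 1500.0ms=3/2b +750.0ms=3/4b
3) 2250.0ms=9/4b +375.0ms=3/8b
4) 2625.0ms=21/8b +375.0ms=3/8b
Σ=3b of 3 (60bpm 3/4) — PASS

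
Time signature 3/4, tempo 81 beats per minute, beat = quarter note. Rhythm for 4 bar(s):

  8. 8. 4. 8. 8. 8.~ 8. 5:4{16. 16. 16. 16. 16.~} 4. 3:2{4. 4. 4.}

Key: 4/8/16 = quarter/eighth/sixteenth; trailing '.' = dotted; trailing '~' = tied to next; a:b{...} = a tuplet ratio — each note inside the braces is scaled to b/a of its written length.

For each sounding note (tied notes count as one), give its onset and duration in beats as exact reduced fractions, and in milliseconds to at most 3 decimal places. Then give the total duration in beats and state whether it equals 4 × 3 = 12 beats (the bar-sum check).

1) 0.0ms=0b +555.556ms=3/4b
2) 555.556ms=3/4b +555.556ms=3/4b
3) 1111.111ms=3/2b +1111.111ms=3/2b
4) 2222.222ms=3b +555.556ms=3/4b
5) 2777.778ms=15/4b +555.556ms=3/4b
6) 3333.333ms=9/2b +1111.111ms=3/2b
7) 4444.444ms=6b +222.222ms=3/10b
8) 4666.667ms=63/10b +222.222ms=3/10b
9) 4888.889ms=33/5b +222.222ms=3/10b
10) 5111.111ms=69/10b +222.222ms=3/10b
11) 5333.333ms=36/5b +1333.333ms=9/5b
12) 6666.667ms=9b +740.741ms=1b
13) 7407.407ms=10b +740.741ms=1b
14) 8148.148ms=11b +740.741ms=1b
Σ=12b of 12 (81bpm 3/4) — PASS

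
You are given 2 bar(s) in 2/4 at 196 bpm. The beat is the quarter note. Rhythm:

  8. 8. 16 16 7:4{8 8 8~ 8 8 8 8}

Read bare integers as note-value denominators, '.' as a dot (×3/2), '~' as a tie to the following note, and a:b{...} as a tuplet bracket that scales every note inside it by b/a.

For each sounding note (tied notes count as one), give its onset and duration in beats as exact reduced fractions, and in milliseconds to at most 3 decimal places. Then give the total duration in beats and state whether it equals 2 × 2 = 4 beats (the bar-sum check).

1) 0.0ms=0b +229.592ms=3/4b
2) 229.592ms=3/4b +229.592ms=3/4b
3) 459.184ms=3/2b +76.531ms=1/4b
4) 535.714ms=7/4b +76.531ms=1/4b
5) 612.245ms=2b +87.464ms=2/7b
6) 699.708ms=16/7b +87.464ms=2/7b
7) 787.172ms=18/7b +174.927ms=4/7b
8) 962.099ms=22/7b +87.464ms=2/7b
9) 1049.563ms=24/7b +87.464ms=2/7b
10) 1137.026ms=26/7b +87.464ms=2/7b
Σ=4b of 4 (196bpm 2/4) — PASS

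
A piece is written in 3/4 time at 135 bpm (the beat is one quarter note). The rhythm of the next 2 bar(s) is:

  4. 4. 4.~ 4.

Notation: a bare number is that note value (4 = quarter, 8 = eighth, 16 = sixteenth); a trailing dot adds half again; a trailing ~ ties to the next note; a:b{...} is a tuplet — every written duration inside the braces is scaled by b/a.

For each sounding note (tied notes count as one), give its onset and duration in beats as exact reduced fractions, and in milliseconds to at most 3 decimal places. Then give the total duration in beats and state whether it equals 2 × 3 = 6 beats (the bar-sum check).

1) 0.0ms=0b +666.667ms=3/2b
2) 666.667ms=3/2b +666.667ms=3/2b
3) 1333.333ms=3b +1333.333ms=3b
Σ=6b of 6 (135bpm 3/4) — PASS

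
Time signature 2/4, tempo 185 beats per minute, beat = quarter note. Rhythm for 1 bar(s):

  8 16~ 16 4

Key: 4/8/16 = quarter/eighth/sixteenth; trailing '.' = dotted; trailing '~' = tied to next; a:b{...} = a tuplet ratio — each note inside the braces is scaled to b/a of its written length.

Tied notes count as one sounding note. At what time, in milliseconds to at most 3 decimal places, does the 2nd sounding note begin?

note 2 onset = 1/2b = 162.162ms

1. 0.0ms @ 0 + 162.162ms (1/2)
2. 162.162ms @ 1/2 + 162.162ms (1/2)
3. 324.324ms @ 1 + 324.324ms (1)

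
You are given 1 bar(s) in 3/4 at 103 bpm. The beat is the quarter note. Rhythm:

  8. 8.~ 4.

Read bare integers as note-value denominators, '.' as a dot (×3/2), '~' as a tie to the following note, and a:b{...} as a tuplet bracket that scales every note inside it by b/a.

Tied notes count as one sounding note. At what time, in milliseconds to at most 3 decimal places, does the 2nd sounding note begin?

note 2 onset = 3/4b = 436.893ms

1. 0.0ms @ 0 + 436.893ms (3/4)
2. 436.893ms @ 3/4 + 1310.68ms (9/4)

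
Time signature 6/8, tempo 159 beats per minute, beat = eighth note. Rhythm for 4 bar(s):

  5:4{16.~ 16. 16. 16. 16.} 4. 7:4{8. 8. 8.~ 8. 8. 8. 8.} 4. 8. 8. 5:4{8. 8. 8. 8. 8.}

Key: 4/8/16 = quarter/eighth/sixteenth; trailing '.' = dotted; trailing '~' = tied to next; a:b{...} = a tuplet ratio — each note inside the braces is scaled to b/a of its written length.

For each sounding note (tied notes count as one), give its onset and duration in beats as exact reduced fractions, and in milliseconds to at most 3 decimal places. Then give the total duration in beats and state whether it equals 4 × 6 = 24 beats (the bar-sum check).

1) 0.0ms=0b +452.83ms=6/5b
2) 452.83ms=6/5b +226.415ms=3/5b
3) 679.245ms=9/5b +226.415ms=3/5b
4) 905.66ms=12/5b +226.415ms=3/5b
5) 1132.075ms=3b +1132.075ms=3b
6) 2264.151ms=6b +323.45ms=6/7b
7) 2587.601ms=48/7b +323.45ms=6/7b
8) 2911.051ms=54/7b +646.9ms=12/7b
9) 3557.951ms=66/7b +323.45ms=6/7b
10) 3881.402ms=72/7b +323.45ms=6/7b
11) 4204.852ms=78/7b +323.45ms=6/7b
12) 4528.302ms=12b +1132.075ms=3b
13) 5660.377ms=15b +566.038ms=3/2b
14) 6226.415ms=33/2b +566.038ms=3/2b
15) 6792.453ms=18b +452.83ms=6/5b
16) 7245.283ms=96/5b +452.83ms=6/5b
17) 7698.113ms=102/5b +452.83ms=6/5b
18) 8150.943ms=108/5b +452.83ms=6/5b
19) 8603.774ms=114/5b +452.83ms=6/5b
Σ=24b of 24 (159bpm 6/8) — PASS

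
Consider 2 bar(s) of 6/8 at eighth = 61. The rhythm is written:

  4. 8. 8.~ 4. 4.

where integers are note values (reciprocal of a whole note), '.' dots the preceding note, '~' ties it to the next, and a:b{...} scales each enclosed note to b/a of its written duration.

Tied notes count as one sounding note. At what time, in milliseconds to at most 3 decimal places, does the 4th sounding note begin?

note 4 onset = 9b = 8852.459ms

1. 0.0ms @ 0 + 2950.82ms (3)
2. 2950.82ms @ 3 + 1475.41ms (3/2)
3. 4426.23ms @ 9/2 + 4426.23ms (9/2)
4. 8852.459ms @ 9 + 2950.82ms (3)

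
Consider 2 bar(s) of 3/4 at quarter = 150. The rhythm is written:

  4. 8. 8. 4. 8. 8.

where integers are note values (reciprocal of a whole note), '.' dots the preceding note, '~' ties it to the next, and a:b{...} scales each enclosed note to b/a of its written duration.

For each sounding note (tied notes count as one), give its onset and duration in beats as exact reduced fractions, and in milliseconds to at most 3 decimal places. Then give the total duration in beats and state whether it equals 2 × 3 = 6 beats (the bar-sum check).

1) 0.0ms=0b +600.0ms=3/2b
2) 600.0ms=3/2b +300.0ms=3/4b
3) 900.0ms=9/4b +300.0ms=3/4b
4) 1200.0ms=3b +600.0ms=3/2b
5) 1800.0ms=9/2b +300.0ms=3/4b
6) 2100.0ms=21/4b +300.0ms=3/4b
Σ=6b of 6 (150bpm 3/4) — PASS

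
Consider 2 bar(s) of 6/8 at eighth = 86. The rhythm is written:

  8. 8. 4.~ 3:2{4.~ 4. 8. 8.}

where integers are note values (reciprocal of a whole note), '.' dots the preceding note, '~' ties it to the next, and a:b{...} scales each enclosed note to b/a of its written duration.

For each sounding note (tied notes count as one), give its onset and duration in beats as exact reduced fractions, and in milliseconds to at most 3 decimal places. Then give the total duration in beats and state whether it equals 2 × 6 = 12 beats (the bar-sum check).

1) 0.0ms=0b +1046.512ms=3/2b
2) 1046.512ms=3/2b +1046.512ms=3/2b
3) 2093.023ms=3b +4883.721ms=7b
4) 6976.744ms=10b +697.674ms=1b
5) 7674.419ms=11b +697.674ms=1b
Σ=12b of 12 (86bpm 6/8) — PASS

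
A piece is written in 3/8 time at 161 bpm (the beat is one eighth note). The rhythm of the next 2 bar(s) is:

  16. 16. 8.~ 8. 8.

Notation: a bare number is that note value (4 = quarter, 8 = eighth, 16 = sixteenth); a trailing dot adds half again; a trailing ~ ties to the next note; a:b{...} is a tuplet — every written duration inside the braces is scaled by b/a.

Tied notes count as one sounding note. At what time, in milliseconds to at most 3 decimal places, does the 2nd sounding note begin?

note 2 onset = 3/4b = 279.503ms

1. 0.0ms @ 0 + 279.503ms (3/4)
2. 279.503ms @ 3/4 + 279.503ms (3/4)
3. 559.006ms @ 3/2 + 1118.012ms (3)
4. 1677.019ms @ 9/2 + 559.006ms (3/2)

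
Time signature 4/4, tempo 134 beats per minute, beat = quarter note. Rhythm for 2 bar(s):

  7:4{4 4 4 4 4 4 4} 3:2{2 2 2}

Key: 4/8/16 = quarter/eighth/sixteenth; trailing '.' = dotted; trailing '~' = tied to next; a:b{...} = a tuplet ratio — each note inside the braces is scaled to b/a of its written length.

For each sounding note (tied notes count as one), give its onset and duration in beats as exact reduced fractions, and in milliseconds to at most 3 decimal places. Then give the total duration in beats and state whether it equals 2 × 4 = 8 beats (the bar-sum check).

1) 0.0ms=0b +255.864ms=4/7b
2) 255.864ms=4/7b +255.864ms=4/7b
3) 511.727ms=8/7b +255.864ms=4/7b
4) 767.591ms=12/7b +255.864ms=4/7b
5) 1023.454ms=16/7b +255.864ms=4/7b
6) 1279.318ms=20/7b +255.864ms=4/7b
7) 1535.181ms=24/7b +255.864ms=4/7b
8) 1791.045ms=4b +597.015ms=4/3b
9) 2388.06ms=16/3b +597.015ms=4/3b
10) 2985.075ms=20/3b +597.015ms=4/3b
Σ=8b of 8 (134bpm 4/4) — PASS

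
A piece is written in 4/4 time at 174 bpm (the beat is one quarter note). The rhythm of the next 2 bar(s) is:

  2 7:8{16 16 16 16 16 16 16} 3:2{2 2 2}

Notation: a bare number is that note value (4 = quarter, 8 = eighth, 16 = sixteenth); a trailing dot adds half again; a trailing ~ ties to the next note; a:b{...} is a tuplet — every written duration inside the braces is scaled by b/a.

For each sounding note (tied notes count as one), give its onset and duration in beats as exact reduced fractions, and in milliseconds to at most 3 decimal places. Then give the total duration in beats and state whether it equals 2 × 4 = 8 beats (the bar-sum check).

1) 0.0ms=0b +689.655ms=2b
2) 689.655ms=2b +98.522ms=2/7b
3) 788.177ms=16/7b +98.522ms=2/7b
4) 886.7ms=18/7b +98.522ms=2/7b
5) 985.222ms=20/7b +98.522ms=2/7b
6) 1083.744ms=22/7b +98.522ms=2/7b
7) 1182.266ms=24/7b +98.522ms=2/7b
8) 1280.788ms=26/7b +98.522ms=2/7b
9) 1379.31ms=4b +459.77ms=4/3b
10) 1839.08ms=16/3b +459.77ms=4/3b
11) 2298.851ms=20/3b +459.77ms=4/3b
Σ=8b of 8 (174bpm 4/4) — PASS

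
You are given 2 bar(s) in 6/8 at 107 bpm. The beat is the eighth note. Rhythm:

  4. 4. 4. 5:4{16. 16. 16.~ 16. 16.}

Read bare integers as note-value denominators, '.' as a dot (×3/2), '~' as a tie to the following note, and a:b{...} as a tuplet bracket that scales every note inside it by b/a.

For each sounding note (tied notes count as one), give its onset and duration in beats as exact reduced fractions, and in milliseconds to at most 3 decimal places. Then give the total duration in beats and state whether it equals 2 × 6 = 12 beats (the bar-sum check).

1) 0.0ms=0b +1682.243ms=3b
2) 1682.243ms=3b +1682.243ms=3b
3) 3364.486ms=6b +1682.243ms=3b
4) 5046.729ms=9b +336.449ms=3/5b
5) 5383.178ms=48/5b +336.449ms=3/5b
6) 5719.626ms=51/5b +672.897ms=6/5b
7) 6392.523ms=57/5b +336.449ms=3/5b
Σ=12b of 12 (107bpm 6/8) — PASS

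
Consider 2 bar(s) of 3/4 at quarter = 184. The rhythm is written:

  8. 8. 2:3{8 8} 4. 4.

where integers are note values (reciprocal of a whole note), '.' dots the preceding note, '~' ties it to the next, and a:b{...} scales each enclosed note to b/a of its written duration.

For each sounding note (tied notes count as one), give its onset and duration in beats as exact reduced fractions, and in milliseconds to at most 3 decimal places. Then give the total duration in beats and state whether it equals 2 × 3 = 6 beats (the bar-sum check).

1) 0.0ms=0b +244.565ms=3/4b
2) 244.565ms=3/4b +244.565ms=3/4b
3) 489.13ms=3/2b +244.565ms=3/4b
4) 733.696ms=9/4b +244.565ms=3/4b
5) 978.261ms=3b +489.13ms=3/2b
6) 1467.391ms=9/2b +489.13ms=3/2b
Σ=6b of 6 (184bpm 3/4) — PASS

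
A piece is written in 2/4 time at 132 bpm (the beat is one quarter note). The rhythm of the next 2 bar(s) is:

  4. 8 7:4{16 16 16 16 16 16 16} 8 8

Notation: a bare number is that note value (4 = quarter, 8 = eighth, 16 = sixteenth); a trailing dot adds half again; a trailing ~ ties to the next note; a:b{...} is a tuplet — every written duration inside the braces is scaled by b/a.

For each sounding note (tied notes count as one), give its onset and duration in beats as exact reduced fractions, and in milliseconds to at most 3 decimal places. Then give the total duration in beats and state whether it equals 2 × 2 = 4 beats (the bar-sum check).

1) 0.0ms=0b +681.818ms=3/2b
2) 681.818ms=3/2b +227.273ms=1/2b
3) 909.091ms=2b +64.935ms=1/7b
4) 974.026ms=15/7b +64.935ms=1/7b
5) 1038.961ms=16/7b +64.935ms=1/7b
6) 1103.896ms=17/7b +64.935ms=1/7b
7) 1168.831ms=18/7b +64.935ms=1/7b
8) 1233.766ms=19/7b +64.935ms=1/7b
9) 1298.701ms=20/7b +64.935ms=1/7b
10) 1363.636ms=3b +227.273ms=1/2b
11) 1590.909ms=7/2b +227.273ms=1/2b
Σ=4b of 4 (132bpm 2/4) — PASS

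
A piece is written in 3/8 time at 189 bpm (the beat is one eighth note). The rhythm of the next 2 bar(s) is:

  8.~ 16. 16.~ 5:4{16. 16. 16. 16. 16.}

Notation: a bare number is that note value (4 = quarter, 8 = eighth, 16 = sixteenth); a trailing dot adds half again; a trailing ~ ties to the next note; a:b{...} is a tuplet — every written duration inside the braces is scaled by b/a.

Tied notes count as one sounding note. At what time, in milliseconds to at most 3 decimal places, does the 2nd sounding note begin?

1. 0.0ms @ 0 + 714.286ms (9/4)
2. 714.286ms @ 9/4 + 428.571ms (27/20)
3. 1142.857ms @ 18/5 + 190.476ms (3/5)
4. 1333.333ms @ 21/5 + 190.476ms (3/5)
5. 1523.81ms @ 24/5 + 190.476ms (3/5)
6. 1714.286ms @ 27/5 + 190.476ms (3/5)

note 2 onset = 9/4b = 714.286ms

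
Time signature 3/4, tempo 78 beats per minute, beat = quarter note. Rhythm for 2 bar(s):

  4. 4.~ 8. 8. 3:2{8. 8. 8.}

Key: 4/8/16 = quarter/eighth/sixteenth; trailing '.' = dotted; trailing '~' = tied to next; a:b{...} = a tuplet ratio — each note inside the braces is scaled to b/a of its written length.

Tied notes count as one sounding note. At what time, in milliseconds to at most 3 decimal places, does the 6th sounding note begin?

note 6 onset = 11/2b = 4230.769ms

1. 0.0ms @ 0 + 1153.846ms (3/2)
2. 1153.846ms @ 3/2 + 1730.769ms (9/4)
3. 2884.615ms @ 15/4 + 576.923ms (3/4)
4. 3461.538ms @ 9/2 + 384.615ms (1/2)
5. 3846.154ms @ 5 + 384.615ms (1/2)
6. 4230.769ms @ 11/2 + 384.615ms (1/2)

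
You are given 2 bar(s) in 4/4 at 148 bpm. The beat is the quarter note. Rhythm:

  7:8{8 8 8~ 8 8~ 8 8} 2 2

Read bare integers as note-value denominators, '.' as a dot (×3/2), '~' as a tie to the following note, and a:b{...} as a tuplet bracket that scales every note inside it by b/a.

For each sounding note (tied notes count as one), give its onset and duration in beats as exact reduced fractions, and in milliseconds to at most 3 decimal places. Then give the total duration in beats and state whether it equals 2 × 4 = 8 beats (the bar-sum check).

1) 0.0ms=0b +231.66ms=4/7b
2) 231.66ms=4/7b +231.66ms=4/7b
3) 463.32ms=8/7b +463.32ms=8/7b
4) 926.641ms=16/7b +463.32ms=8/7b
5) 1389.961ms=24/7b +231.66ms=4/7b
6) 1621.622ms=4b +810.811ms=2b
7) 2432.432ms=6b +810.811ms=2b
Σ=8b of 8 (148bpm 4/4) — PASS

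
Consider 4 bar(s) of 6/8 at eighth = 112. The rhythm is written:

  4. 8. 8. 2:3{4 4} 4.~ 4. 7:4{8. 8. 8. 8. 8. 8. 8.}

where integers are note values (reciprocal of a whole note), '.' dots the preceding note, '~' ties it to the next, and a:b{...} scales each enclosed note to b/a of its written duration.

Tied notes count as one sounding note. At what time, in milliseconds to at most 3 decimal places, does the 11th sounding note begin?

note 11 onset = 150/7b = 11479.592ms

1. 0.0ms @ 0 + 1607.143ms (3)
2. 1607.143ms @ 3 + 803.571ms (3/2)
3. 2410.714ms @ 9/2 + 803.571ms (3/2)
4. 3214.286ms @ 6 + 1607.143ms (3)
5. 4821.429ms @ 9 + 1607.143ms (3)
6. 6428.571ms @ 12 + 3214.286ms (6)
7. 9642.857ms @ 18 + 459.184ms (6/7)
8. 10102.041ms @ 132/7 + 459.184ms (6/7)
9. 10561.224ms @ 138/7 + 459.184ms (6/7)
10. 11020.408ms @ 144/7 + 459.184ms (6/7)
11. 11479.592ms @ 150/7 + 459.184ms (6/7)
12. 11938.776ms @ 156/7 + 459.184ms (6/7)
13. 12397.959ms @ 162/7 + 459.184ms (6/7)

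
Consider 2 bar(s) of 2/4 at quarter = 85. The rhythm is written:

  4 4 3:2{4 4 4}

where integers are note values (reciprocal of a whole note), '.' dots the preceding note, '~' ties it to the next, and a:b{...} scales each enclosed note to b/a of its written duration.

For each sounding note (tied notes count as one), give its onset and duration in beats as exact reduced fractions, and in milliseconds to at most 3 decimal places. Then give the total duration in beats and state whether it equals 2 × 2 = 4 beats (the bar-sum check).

1) 0.0ms=0b +705.882ms=1b
2) 705.882ms=1b +705.882ms=1b
3) 1411.765ms=2b +470.588ms=2/3b
4) 1882.353ms=8/3b +470.588ms=2/3b
5) 2352.941ms=10/3b +470.588ms=2/3b
Σ=4b of 4 (85bpm 2/4) — PASS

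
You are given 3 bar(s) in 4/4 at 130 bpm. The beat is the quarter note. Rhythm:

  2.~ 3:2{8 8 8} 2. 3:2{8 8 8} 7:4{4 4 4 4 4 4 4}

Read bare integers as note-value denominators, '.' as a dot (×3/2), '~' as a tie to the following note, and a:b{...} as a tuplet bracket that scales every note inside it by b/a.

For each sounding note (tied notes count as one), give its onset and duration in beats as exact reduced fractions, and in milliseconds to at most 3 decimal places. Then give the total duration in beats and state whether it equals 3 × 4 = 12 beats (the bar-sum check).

1) 0.0ms=0b +1538.462ms=10/3b
2) 1538.462ms=10/3b +153.846ms=1/3b
3) 1692.308ms=11/3b +153.846ms=1/3b
4) 1846.154ms=4b +1384.615ms=3b
5) 3230.769ms=7b +153.846ms=1/3b
6) 3384.615ms=22/3b +153.846ms=1/3b
7) 3538.462ms=23/3b +153.846ms=1/3b
8) 3692.308ms=8b +263.736ms=4/7b
9) 3956.044ms=60/7b +263.736ms=4/7b
10) 4219.78ms=64/7b +263.736ms=4/7b
11) 4483.516ms=68/7b +263.736ms=4/7b
12) 4747.253ms=72/7b +263.736ms=4/7b
13) 5010.989ms=76/7b +263.736ms=4/7b
14) 5274.725ms=80/7b +263.736ms=4/7b
Σ=12b of 12 (130bpm 4/4) — PASS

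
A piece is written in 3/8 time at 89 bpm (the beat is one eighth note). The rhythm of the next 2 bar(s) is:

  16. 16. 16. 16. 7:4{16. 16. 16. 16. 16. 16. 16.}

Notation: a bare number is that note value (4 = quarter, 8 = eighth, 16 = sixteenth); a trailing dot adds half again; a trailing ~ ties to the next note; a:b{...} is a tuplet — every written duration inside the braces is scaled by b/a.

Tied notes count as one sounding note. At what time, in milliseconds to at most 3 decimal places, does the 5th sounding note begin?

1. 0.0ms @ 0 + 505.618ms (3/4)
2. 505.618ms @ 3/4 + 505.618ms (3/4)
3. 1011.236ms @ 3/2 + 505.618ms (3/4)
4. 1516.854ms @ 9/4 + 505.618ms (3/4)
5. 2022.472ms @ 3 + 288.925ms (3/7)
6. 2311.396ms @ 24/7 + 288.925ms (3/7)
7. 2600.321ms @ 27/7 + 288.925ms (3/7)
8. 2889.246ms @ 30/7 + 288.925ms (3/7)
9. 3178.17ms @ 33/7 + 288.925ms (3/7)
10. 3467.095ms @ 36/7 + 288.925ms (3/7)
11. 3756.019ms @ 39/7 + 288.925ms (3/7)

note 5 onset = 3b = 2022.472ms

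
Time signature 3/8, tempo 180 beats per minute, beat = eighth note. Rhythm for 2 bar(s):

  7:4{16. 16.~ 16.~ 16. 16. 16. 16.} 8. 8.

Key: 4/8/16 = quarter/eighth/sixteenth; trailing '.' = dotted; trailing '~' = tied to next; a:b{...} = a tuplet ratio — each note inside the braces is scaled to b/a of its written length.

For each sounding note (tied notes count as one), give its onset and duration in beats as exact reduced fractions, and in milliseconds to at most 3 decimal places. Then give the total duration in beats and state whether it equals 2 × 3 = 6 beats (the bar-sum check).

1) 0.0ms=0b +142.857ms=3/7b
2) 142.857ms=3/7b +428.571ms=9/7b
3) 571.429ms=12/7b +142.857ms=3/7b
4) 714.286ms=15/7b +142.857ms=3/7b
5) 857.143ms=18/7b +142.857ms=3/7b
6) 1000.0ms=3b +500.0ms=3/2b
7) 1500.0ms=9/2b +500.0ms=3/2b
Σ=6b of 6 (180bpm 3/8) — PASS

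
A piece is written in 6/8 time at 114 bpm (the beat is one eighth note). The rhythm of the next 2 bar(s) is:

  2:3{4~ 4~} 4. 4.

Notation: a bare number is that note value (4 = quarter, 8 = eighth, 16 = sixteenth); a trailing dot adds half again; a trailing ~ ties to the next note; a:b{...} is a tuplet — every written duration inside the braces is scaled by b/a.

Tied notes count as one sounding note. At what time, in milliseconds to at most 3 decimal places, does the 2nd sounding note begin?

note 2 onset = 9b = 4736.842ms

1. 0.0ms @ 0 + 4736.842ms (9)
2. 4736.842ms @ 9 + 1578.947ms (3)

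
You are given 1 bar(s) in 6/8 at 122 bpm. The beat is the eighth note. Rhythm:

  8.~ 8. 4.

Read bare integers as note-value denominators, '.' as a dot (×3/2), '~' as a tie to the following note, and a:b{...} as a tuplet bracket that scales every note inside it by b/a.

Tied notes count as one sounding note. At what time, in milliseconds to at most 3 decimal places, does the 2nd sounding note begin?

note 2 onset = 3b = 1475.41ms

1. 0.0ms @ 0 + 1475.41ms (3)
2. 1475.41ms @ 3 + 1475.41ms (3)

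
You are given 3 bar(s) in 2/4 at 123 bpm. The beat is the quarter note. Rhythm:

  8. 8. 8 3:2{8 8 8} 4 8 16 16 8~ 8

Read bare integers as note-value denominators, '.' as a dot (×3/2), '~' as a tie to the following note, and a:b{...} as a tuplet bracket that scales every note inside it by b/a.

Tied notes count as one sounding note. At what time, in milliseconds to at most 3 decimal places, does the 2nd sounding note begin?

1. 0.0ms @ 0 + 365.854ms (3/4)
2. 365.854ms @ 3/4 + 365.854ms (3/4)
3. 731.707ms @ 3/2 + 243.902ms (1/2)
4. 975.61ms @ 2 + 162.602ms (1/3)
5. 1138.211ms @ 7/3 + 162.602ms (1/3)
6. 1300.813ms @ 8/3 + 162.602ms (1/3)
7. 1463.415ms @ 3 + 487.805ms (1)
8. 1951.22ms @ 4 + 243.902ms (1/2)
9. 2195.122ms @ 9/2 + 121.951ms (1/4)
10. 2317.073ms @ 19/4 + 121.951ms (1/4)
11. 2439.024ms @ 5 + 487.805ms (1)

note 2 onset = 3/4b = 365.854ms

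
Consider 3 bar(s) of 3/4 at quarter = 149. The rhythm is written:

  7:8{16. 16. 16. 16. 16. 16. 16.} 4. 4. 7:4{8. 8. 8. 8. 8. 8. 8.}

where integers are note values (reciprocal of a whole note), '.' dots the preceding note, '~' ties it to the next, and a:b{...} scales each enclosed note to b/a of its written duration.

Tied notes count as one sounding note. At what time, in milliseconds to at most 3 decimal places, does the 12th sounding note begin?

1. 0.0ms @ 0 + 172.579ms (3/7)
2. 172.579ms @ 3/7 + 172.579ms (3/7)
3. 345.158ms @ 6/7 + 172.579ms (3/7)
4. 517.737ms @ 9/7 + 172.579ms (3/7)
5. 690.316ms @ 12/7 + 172.579ms (3/7)
6. 862.895ms @ 15/7 + 172.579ms (3/7)
7. 1035.475ms @ 18/7 + 172.579ms (3/7)
8. 1208.054ms @ 3 + 604.027ms (3/2)
9. 1812.081ms @ 9/2 + 604.027ms (3/2)
10. 2416.107ms @ 6 + 172.579ms (3/7)
11. 2588.686ms @ 45/7 + 172.579ms (3/7)
12. 2761.266ms @ 48/7 + 172.579ms (3/7)
13. 2933.845ms @ 51/7 + 172.579ms (3/7)
14. 3106.424ms @ 54/7 + 172.579ms (3/7)
15. 3279.003ms @ 57/7 + 172.579ms (3/7)
16. 3451.582ms @ 60/7 + 172.579ms (3/7)

note 12 onset = 48/7b = 2761.266ms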